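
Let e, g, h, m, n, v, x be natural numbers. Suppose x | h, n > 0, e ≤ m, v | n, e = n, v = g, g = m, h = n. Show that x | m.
Since e = n and e ≤ m, n ≤ m. v = g and v | n, therefore g | n. Because g = m, m | n. Since n > 0, m ≤ n. Since n ≤ m, n = m. Since h = n, h = m. x | h, so x | m.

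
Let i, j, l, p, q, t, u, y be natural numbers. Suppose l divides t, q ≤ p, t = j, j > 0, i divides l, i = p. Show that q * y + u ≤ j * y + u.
i = p and i divides l, so p divides l. Because t = j and l divides t, l divides j. p divides l, so p divides j. j > 0, so p ≤ j. Since q ≤ p, q ≤ j. By multiplying by a non-negative, q * y ≤ j * y. Then q * y + u ≤ j * y + u.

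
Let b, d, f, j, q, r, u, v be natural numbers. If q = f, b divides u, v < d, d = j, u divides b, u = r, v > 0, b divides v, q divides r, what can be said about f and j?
f < j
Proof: Because b divides u and u divides b, b = u. Since u = r, b = r. Since b divides v, r divides v. q divides r, so q divides v. Since v > 0, q ≤ v. d = j and v < d, therefore v < j. q ≤ v, so q < j. q = f, so f < j.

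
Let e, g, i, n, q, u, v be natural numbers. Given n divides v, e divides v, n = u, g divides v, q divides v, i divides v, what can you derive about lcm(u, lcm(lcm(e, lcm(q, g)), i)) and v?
lcm(u, lcm(lcm(e, lcm(q, g)), i)) divides v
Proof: n = u and n divides v, so u divides v. q divides v and g divides v, so lcm(q, g) divides v. Since e divides v, lcm(e, lcm(q, g)) divides v. Since i divides v, lcm(lcm(e, lcm(q, g)), i) divides v. Since u divides v, lcm(u, lcm(lcm(e, lcm(q, g)), i)) divides v.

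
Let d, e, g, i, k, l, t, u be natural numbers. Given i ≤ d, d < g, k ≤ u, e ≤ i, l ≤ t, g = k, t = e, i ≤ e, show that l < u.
t = e and l ≤ t, hence l ≤ e. i ≤ e and e ≤ i, thus i = e. Since g = k and d < g, d < k. i ≤ d, so i < k. Since i = e, e < k. k ≤ u, so e < u. From l ≤ e, l < u.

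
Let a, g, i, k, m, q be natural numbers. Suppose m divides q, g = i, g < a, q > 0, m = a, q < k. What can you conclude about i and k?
i < k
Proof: g = i and g < a, therefore i < a. m divides q and q > 0, thus m ≤ q. Since m = a, a ≤ q. Since q < k, a < k. From i < a, i < k.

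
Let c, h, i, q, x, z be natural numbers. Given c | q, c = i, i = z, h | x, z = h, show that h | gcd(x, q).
c = i and i = z, therefore c = z. z = h, so c = h. Since c | q, h | q. Since h | x, h | gcd(x, q).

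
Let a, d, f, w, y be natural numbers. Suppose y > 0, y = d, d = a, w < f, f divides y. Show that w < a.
Since y = d and d = a, y = a. f divides y and y > 0, so f ≤ y. y = a, so f ≤ a. w < f, so w < a.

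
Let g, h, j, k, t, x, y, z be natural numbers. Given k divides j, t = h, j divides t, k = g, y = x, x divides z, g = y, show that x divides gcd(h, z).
From k = g and g = y, k = y. y = x, so k = x. Since k divides j, x divides j. t = h and j divides t, thus j divides h. Since x divides j, x divides h. Since x divides z, x divides gcd(h, z).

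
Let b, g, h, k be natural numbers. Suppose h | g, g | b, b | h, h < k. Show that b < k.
h | g and g | b, hence h | b. Since b | h, h = b. Since h < k, b < k.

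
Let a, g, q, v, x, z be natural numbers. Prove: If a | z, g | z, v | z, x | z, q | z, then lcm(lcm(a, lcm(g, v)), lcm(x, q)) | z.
Since g | z and v | z, lcm(g, v) | z. Since a | z, lcm(a, lcm(g, v)) | z. Since x | z and q | z, lcm(x, q) | z. Because lcm(a, lcm(g, v)) | z, lcm(lcm(a, lcm(g, v)), lcm(x, q)) | z.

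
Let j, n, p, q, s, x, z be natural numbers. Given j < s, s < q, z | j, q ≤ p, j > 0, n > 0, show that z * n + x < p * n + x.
z | j and j > 0, hence z ≤ j. j < s, so z < s. Since s < q, z < q. Since q ≤ p, z < p. Since n > 0, z * n < p * n. Then z * n + x < p * n + x.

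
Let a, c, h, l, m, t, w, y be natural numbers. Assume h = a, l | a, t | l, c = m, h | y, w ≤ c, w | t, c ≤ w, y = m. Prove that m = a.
w ≤ c and c ≤ w, therefore w = c. Since c = m, w = m. w | t and t | l, hence w | l. l | a, so w | a. Since w = m, m | a. Because h = a and h | y, a | y. y = m, so a | m. Because m | a, m = a.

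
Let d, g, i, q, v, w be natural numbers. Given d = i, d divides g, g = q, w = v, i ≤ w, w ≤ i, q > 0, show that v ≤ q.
From i ≤ w and w ≤ i, i = w. Since w = v, i = v. Because d = i and d divides g, i divides g. g = q, so i divides q. q > 0, so i ≤ q. Since i = v, v ≤ q.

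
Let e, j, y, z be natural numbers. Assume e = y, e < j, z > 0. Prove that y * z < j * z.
e = y and e < j, thus y < j. z > 0, so y * z < j * z.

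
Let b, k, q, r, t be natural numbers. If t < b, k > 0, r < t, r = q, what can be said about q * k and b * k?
q * k < b * k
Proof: r = q and r < t, so q < t. t < b, so q < b. Combining with k > 0, by multiplying by a positive, q * k < b * k.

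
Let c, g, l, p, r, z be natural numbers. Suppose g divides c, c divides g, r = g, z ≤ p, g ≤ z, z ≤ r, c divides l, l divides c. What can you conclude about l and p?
l ≤ p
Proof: r = g and z ≤ r, thus z ≤ g. g ≤ z, so z = g. g divides c and c divides g, thus g = c. Because z = g, z = c. From c divides l and l divides c, c = l. Since z = c, z = l. Since z ≤ p, l ≤ p.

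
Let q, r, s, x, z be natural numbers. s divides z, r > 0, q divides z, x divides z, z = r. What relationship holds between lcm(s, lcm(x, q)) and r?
lcm(s, lcm(x, q)) ≤ r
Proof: x divides z and q divides z, hence lcm(x, q) divides z. Since s divides z, lcm(s, lcm(x, q)) divides z. Since z = r, lcm(s, lcm(x, q)) divides r. From r > 0, lcm(s, lcm(x, q)) ≤ r.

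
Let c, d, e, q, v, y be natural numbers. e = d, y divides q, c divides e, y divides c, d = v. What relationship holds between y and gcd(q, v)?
y divides gcd(q, v)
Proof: e = d and d = v, thus e = v. y divides c and c divides e, thus y divides e. Since e = v, y divides v. Since y divides q, y divides gcd(q, v).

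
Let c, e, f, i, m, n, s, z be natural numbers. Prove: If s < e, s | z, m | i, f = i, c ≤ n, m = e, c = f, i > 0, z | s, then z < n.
s | z and z | s, so s = z. s < e, so z < e. m = e and m | i, thus e | i. i > 0, so e ≤ i. Since z < e, z < i. c = f and f = i, therefore c = i. c ≤ n, so i ≤ n. z < i, so z < n.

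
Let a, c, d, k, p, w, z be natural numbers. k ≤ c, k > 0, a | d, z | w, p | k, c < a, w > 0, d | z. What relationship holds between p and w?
p < w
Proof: p | k and k > 0, therefore p ≤ k. k ≤ c, so p ≤ c. Because a | d and d | z, a | z. z | w, so a | w. Since w > 0, a ≤ w. c < a, so c < w. Since p ≤ c, p < w.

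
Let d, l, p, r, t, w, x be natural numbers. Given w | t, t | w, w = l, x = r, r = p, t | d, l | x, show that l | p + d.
x = r and r = p, hence x = p. Since l | x, l | p. Because t | w and w | t, t = w. w = l, so t = l. Since t | d, l | d. l | p, so l | p + d.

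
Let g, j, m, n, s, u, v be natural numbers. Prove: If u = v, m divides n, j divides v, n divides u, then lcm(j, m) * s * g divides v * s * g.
m divides n and n divides u, therefore m divides u. Since u = v, m divides v. j divides v, so lcm(j, m) divides v. Then lcm(j, m) * s divides v * s. Then lcm(j, m) * s * g divides v * s * g.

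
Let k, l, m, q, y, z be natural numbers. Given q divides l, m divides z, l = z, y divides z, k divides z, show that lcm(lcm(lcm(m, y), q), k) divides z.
Because m divides z and y divides z, lcm(m, y) divides z. l = z and q divides l, thus q divides z. Since lcm(m, y) divides z, lcm(lcm(m, y), q) divides z. Since k divides z, lcm(lcm(lcm(m, y), q), k) divides z.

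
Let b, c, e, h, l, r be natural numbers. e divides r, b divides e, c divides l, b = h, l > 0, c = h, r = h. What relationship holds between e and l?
e ≤ l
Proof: From b = h and b divides e, h divides e. Since r = h and e divides r, e divides h. Because h divides e, h = e. c = h, so c = e. Since c divides l and l > 0, c ≤ l. c = e, so e ≤ l.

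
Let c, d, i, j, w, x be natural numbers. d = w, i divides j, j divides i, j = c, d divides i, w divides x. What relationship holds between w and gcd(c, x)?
w divides gcd(c, x)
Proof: i divides j and j divides i, thus i = j. j = c, so i = c. Since d divides i, d divides c. Since d = w, w divides c. w divides x, so w divides gcd(c, x).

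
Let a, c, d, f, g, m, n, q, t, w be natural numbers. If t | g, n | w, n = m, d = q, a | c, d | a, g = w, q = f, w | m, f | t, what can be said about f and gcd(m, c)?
f | gcd(m, c)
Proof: n = m and n | w, hence m | w. From w | m, w = m. f | t and t | g, hence f | g. From g = w, f | w. Since w = m, f | m. Since d = q and q = f, d = f. Because d | a and a | c, d | c. d = f, so f | c. Since f | m, f | gcd(m, c).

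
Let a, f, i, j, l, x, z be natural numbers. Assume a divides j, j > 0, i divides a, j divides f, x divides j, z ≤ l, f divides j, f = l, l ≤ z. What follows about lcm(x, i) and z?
lcm(x, i) ≤ z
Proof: j divides f and f divides j, thus j = f. f = l, so j = l. l ≤ z and z ≤ l, thus l = z. j = l, so j = z. Because i divides a and a divides j, i divides j. Since x divides j, lcm(x, i) divides j. Since j > 0, lcm(x, i) ≤ j. j = z, so lcm(x, i) ≤ z.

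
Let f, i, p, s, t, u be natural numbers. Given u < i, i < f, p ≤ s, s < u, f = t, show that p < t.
p ≤ s and s < u, hence p < u. Since u < i, p < i. f = t and i < f, so i < t. p < i, so p < t.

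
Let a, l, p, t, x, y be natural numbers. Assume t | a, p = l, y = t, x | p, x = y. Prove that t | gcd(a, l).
x = y and x | p, therefore y | p. p = l, so y | l. y = t, so t | l. Since t | a, t | gcd(a, l).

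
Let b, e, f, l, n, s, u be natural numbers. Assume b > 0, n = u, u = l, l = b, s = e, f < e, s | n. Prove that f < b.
n = u and u = l, therefore n = l. Since s | n, s | l. l = b, so s | b. s = e, so e | b. b > 0, so e ≤ b. Since f < e, f < b.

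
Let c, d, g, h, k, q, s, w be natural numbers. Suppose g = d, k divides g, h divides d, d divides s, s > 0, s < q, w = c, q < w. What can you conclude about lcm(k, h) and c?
lcm(k, h) < c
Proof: From g = d and k divides g, k divides d. Because h divides d, lcm(k, h) divides d. Since d divides s, lcm(k, h) divides s. s > 0, so lcm(k, h) ≤ s. From w = c and q < w, q < c. Since s < q, s < c. Because lcm(k, h) ≤ s, lcm(k, h) < c.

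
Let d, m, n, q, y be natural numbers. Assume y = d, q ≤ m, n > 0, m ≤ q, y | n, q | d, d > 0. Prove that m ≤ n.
From q ≤ m and m ≤ q, q = m. q | d and d > 0, so q ≤ d. Since y = d and y | n, d | n. Since n > 0, d ≤ n. q ≤ d, so q ≤ n. q = m, so m ≤ n.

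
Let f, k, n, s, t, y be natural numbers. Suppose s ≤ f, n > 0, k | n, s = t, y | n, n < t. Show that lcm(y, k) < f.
Because y | n and k | n, lcm(y, k) | n. From n > 0, lcm(y, k) ≤ n. Since n < t, lcm(y, k) < t. s = t and s ≤ f, thus t ≤ f. lcm(y, k) < t, so lcm(y, k) < f.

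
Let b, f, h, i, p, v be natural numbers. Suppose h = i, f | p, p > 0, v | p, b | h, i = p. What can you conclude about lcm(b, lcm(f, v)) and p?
lcm(b, lcm(f, v)) ≤ p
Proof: From h = i and i = p, h = p. Since b | h, b | p. From f | p and v | p, lcm(f, v) | p. b | p, so lcm(b, lcm(f, v)) | p. From p > 0, lcm(b, lcm(f, v)) ≤ p.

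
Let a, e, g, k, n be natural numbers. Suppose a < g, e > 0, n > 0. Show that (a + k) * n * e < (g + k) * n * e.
Since a < g, a + k < g + k. Since n > 0, by multiplying by a positive, (a + k) * n < (g + k) * n. Since e > 0, by multiplying by a positive, (a + k) * n * e < (g + k) * n * e.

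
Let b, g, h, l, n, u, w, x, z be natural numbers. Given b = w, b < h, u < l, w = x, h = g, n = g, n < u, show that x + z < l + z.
b = w and w = x, hence b = x. h = g and b < h, therefore b < g. Because n = g and n < u, g < u. b < g, so b < u. Since u < l, b < l. Since b = x, x < l. Then x + z < l + z.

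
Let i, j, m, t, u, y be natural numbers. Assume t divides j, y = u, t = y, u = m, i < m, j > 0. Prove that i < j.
Since y = u and u = m, y = m. t = y and t divides j, so y divides j. Since y = m, m divides j. j > 0, so m ≤ j. i < m, so i < j.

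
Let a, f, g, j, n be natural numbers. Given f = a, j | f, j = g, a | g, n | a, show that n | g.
j = g and j | f, hence g | f. Since f = a, g | a. a | g, so a = g. n | a, so n | g.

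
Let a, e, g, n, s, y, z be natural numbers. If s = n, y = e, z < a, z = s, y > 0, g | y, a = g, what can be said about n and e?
n < e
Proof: z = s and s = n, thus z = n. Since a = g and z < a, z < g. From z = n, n < g. From g | y and y > 0, g ≤ y. Since y = e, g ≤ e. n < g, so n < e.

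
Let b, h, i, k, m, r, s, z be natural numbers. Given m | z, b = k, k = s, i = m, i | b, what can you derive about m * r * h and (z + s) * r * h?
m * r * h | (z + s) * r * h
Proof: b = k and k = s, thus b = s. i = m and i | b, so m | b. b = s, so m | s. Since m | z, m | z + s. Then m * r | (z + s) * r. Then m * r * h | (z + s) * r * h.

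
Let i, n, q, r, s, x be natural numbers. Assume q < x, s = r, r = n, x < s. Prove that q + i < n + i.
From s = r and r = n, s = n. Since x < s, x < n. q < x, so q < n. Then q + i < n + i.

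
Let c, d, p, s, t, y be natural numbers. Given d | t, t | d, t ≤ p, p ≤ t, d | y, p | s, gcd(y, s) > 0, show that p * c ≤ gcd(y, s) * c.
d | t and t | d, therefore d = t. Since t ≤ p and p ≤ t, t = p. d = t, so d = p. Because d | y, p | y. Since p | s, p | gcd(y, s). Since gcd(y, s) > 0, p ≤ gcd(y, s). Then p * c ≤ gcd(y, s) * c.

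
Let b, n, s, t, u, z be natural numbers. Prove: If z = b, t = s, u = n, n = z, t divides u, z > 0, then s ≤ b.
u = n and n = z, hence u = z. t divides u, so t divides z. t = s, so s divides z. Since z > 0, s ≤ z. z = b, so s ≤ b.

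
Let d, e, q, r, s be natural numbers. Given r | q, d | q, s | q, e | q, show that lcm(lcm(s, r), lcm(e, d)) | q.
s | q and r | q, so lcm(s, r) | q. e | q and d | q, so lcm(e, d) | q. Since lcm(s, r) | q, lcm(lcm(s, r), lcm(e, d)) | q.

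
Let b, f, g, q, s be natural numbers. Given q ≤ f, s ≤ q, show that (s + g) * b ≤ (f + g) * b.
s ≤ q and q ≤ f, therefore s ≤ f. Then s + g ≤ f + g. By multiplying by a non-negative, (s + g) * b ≤ (f + g) * b.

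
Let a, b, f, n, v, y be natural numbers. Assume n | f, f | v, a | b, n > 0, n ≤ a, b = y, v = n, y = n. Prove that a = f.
Since b = y and y = n, b = n. a | b, so a | n. n > 0, so a ≤ n. Because n ≤ a, a = n. v = n and f | v, therefore f | n. Since n | f, n = f. a = n, so a = f.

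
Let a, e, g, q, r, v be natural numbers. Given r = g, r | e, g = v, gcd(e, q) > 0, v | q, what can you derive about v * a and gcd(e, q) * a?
v * a ≤ gcd(e, q) * a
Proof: Since r = g and r | e, g | e. g = v, so v | e. Because v | q, v | gcd(e, q). Since gcd(e, q) > 0, v ≤ gcd(e, q). Then v * a ≤ gcd(e, q) * a.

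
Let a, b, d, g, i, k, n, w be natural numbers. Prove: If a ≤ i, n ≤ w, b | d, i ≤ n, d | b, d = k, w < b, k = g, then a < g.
Because b | d and d | b, b = d. d = k, so b = k. Since k = g, b = g. From i ≤ n and n ≤ w, i ≤ w. w < b, so i < b. Since b = g, i < g. Since a ≤ i, a < g.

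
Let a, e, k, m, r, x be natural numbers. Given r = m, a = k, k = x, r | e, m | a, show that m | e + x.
r = m and r | e, therefore m | e. a = k and k = x, hence a = x. Since m | a, m | x. From m | e, m | e + x.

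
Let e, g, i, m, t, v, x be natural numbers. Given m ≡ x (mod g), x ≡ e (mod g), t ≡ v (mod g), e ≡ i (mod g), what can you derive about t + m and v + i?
t + m ≡ v + i (mod g)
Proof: m ≡ x (mod g) and x ≡ e (mod g), therefore m ≡ e (mod g). From e ≡ i (mod g), m ≡ i (mod g). t ≡ v (mod g), so t + m ≡ v + i (mod g).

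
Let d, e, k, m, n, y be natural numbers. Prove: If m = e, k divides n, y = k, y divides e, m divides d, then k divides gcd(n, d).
y = k and y divides e, so k divides e. Since m = e and m divides d, e divides d. k divides e, so k divides d. k divides n, so k divides gcd(n, d).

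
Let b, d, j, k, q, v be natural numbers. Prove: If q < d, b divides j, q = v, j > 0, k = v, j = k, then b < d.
j = k and k = v, thus j = v. Since b divides j and j > 0, b ≤ j. j = v, so b ≤ v. q = v and q < d, so v < d. Since b ≤ v, b < d.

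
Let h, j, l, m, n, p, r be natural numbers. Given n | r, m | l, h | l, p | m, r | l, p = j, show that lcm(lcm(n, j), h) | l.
n | r and r | l, hence n | l. From p | m and m | l, p | l. p = j, so j | l. n | l, so lcm(n, j) | l. h | l, so lcm(lcm(n, j), h) | l.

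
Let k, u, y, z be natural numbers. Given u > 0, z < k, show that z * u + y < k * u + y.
From z < k and u > 0, by multiplying by a positive, z * u < k * u. Then z * u + y < k * u + y.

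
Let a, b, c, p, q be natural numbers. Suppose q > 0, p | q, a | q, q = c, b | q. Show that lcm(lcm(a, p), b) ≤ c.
From a | q and p | q, lcm(a, p) | q. b | q, so lcm(lcm(a, p), b) | q. From q > 0, lcm(lcm(a, p), b) ≤ q. Since q = c, lcm(lcm(a, p), b) ≤ c.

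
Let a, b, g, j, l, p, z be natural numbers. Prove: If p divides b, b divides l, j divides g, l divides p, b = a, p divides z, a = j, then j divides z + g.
Since b divides l and l divides p, b divides p. p divides b, so p = b. b = a, so p = a. From a = j, p = j. Since p divides z, j divides z. Since j divides g, j divides z + g.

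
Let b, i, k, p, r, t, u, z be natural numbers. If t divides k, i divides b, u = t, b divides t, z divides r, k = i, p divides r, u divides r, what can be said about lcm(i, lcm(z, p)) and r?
lcm(i, lcm(z, p)) divides r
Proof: k = i and t divides k, so t divides i. i divides b and b divides t, hence i divides t. t divides i, so t = i. u = t and u divides r, thus t divides r. From t = i, i divides r. z divides r and p divides r, hence lcm(z, p) divides r. Since i divides r, lcm(i, lcm(z, p)) divides r.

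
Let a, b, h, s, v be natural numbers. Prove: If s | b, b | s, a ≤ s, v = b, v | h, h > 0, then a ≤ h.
s | b and b | s, thus s = b. Since a ≤ s, a ≤ b. From v | h and h > 0, v ≤ h. Since v = b, b ≤ h. Since a ≤ b, a ≤ h.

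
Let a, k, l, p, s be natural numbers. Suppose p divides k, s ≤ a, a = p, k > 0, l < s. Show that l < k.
a = p and s ≤ a, hence s ≤ p. Because p divides k and k > 0, p ≤ k. Since s ≤ p, s ≤ k. l < s, so l < k.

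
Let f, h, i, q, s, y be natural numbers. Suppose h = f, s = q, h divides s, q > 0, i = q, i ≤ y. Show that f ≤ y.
s = q and h divides s, therefore h divides q. h = f, so f divides q. q > 0, so f ≤ q. i = q and i ≤ y, so q ≤ y. Since f ≤ q, f ≤ y.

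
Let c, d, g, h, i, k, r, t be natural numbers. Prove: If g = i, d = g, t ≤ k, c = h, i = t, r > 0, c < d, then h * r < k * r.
From d = g and g = i, d = i. i = t, so d = t. Since c = h and c < d, h < d. d = t, so h < t. Since t ≤ k, h < k. r > 0, so h * r < k * r.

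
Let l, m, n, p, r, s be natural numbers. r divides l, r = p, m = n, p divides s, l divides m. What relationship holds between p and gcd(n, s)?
p divides gcd(n, s)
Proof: r = p and r divides l, hence p divides l. m = n and l divides m, thus l divides n. p divides l, so p divides n. p divides s, so p divides gcd(n, s).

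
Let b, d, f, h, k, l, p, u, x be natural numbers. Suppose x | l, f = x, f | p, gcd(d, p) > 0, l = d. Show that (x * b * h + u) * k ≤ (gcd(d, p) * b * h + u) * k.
l = d and x | l, so x | d. f = x and f | p, therefore x | p. Since x | d, x | gcd(d, p). Since gcd(d, p) > 0, x ≤ gcd(d, p). Then x * b ≤ gcd(d, p) * b. Then x * b * h ≤ gcd(d, p) * b * h. Then x * b * h + u ≤ gcd(d, p) * b * h + u. Then (x * b * h + u) * k ≤ (gcd(d, p) * b * h + u) * k.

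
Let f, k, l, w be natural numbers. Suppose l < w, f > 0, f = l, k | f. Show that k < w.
k | f and f > 0, hence k ≤ f. From f = l, k ≤ l. l < w, so k < w.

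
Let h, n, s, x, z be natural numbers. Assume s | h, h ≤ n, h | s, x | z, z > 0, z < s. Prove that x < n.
x | z and z > 0, thus x ≤ z. Because s | h and h | s, s = h. z < s, so z < h. h ≤ n, so z < n. Since x ≤ z, x < n.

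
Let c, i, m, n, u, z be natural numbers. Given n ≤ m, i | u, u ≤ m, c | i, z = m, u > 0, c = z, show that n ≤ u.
c = z and z = m, therefore c = m. Because c | i, m | i. i | u, so m | u. Because u > 0, m ≤ u. Since u ≤ m, m = u. n ≤ m, so n ≤ u.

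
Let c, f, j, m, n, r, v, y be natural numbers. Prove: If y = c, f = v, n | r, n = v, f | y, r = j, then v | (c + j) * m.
From y = c and f | y, f | c. Since f = v, v | c. r = j and n | r, therefore n | j. Since n = v, v | j. Since v | c, v | c + j. Then v | (c + j) * m.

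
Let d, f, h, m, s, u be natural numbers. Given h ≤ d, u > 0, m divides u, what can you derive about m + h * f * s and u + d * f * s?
m + h * f * s ≤ u + d * f * s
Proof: m divides u and u > 0, therefore m ≤ u. Because h ≤ d, by multiplying by a non-negative, h * f ≤ d * f. By multiplying by a non-negative, h * f * s ≤ d * f * s. m ≤ u, so m + h * f * s ≤ u + d * f * s.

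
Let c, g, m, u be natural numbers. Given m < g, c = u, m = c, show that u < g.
m = c and c = u, hence m = u. m < g, so u < g.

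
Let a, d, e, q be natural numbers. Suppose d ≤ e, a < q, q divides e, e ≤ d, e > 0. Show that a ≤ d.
Since e ≤ d and d ≤ e, e = d. q divides e and e > 0, therefore q ≤ e. e = d, so q ≤ d. Since a < q, a < d. Then a ≤ d.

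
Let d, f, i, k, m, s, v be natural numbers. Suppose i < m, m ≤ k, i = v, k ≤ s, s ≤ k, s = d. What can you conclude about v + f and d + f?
v + f < d + f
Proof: Because k ≤ s and s ≤ k, k = s. Because s = d, k = d. i < m and m ≤ k, so i < k. i = v, so v < k. k = d, so v < d. Then v + f < d + f.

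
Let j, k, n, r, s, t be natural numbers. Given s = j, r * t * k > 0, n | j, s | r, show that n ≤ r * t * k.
s = j and s | r, thus j | r. Since n | j, n | r. Then n | r * t. Then n | r * t * k. r * t * k > 0, so n ≤ r * t * k.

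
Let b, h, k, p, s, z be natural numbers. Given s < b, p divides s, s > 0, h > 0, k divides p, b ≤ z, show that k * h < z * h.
From k divides p and p divides s, k divides s. Since s > 0, k ≤ s. From s < b and b ≤ z, s < z. k ≤ s, so k < z. Because h > 0, by multiplying by a positive, k * h < z * h.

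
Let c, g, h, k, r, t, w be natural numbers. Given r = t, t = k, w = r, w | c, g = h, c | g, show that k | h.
r = t and t = k, hence r = k. g = h and c | g, hence c | h. Since w | c, w | h. Since w = r, r | h. Since r = k, k | h.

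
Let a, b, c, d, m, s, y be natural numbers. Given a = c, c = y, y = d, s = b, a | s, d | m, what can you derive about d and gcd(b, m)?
d | gcd(b, m)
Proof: a = c and c = y, so a = y. Since y = d, a = d. s = b and a | s, thus a | b. Since a = d, d | b. Since d | m, d | gcd(b, m).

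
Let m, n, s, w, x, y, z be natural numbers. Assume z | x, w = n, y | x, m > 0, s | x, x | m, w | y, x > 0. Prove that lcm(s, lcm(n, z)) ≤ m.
Because w | y and y | x, w | x. Because w = n, n | x. z | x, so lcm(n, z) | x. Since s | x, lcm(s, lcm(n, z)) | x. x > 0, so lcm(s, lcm(n, z)) ≤ x. x | m and m > 0, therefore x ≤ m. lcm(s, lcm(n, z)) ≤ x, so lcm(s, lcm(n, z)) ≤ m.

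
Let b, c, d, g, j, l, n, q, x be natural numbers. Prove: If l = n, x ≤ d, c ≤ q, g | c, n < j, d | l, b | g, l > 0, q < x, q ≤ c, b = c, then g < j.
Since q ≤ c and c ≤ q, q = c. b = c and b | g, hence c | g. g | c, so c = g. q = c, so q = g. Since d | l and l > 0, d ≤ l. x ≤ d, so x ≤ l. q < x, so q < l. Since l = n, q < n. Because q = g, g < n. Since n < j, g < j.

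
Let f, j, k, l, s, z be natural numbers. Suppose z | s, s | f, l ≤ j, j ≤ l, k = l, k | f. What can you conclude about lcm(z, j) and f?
lcm(z, j) | f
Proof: z | s and s | f, thus z | f. l ≤ j and j ≤ l, therefore l = j. k = l and k | f, so l | f. l = j, so j | f. z | f, so lcm(z, j) | f.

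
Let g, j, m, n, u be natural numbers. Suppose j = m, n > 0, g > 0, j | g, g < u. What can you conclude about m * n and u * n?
m * n < u * n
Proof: From j | g and g > 0, j ≤ g. Since j = m, m ≤ g. g < u, so m < u. n > 0, so m * n < u * n.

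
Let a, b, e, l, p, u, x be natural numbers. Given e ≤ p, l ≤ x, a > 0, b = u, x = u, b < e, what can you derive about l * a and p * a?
l * a < p * a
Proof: x = u and l ≤ x, therefore l ≤ u. b < e and e ≤ p, hence b < p. b = u, so u < p. l ≤ u, so l < p. Because a > 0, by multiplying by a positive, l * a < p * a.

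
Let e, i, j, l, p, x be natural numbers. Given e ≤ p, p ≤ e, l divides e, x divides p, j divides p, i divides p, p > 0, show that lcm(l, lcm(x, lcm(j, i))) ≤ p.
Since e ≤ p and p ≤ e, e = p. Since l divides e, l divides p. From j divides p and i divides p, lcm(j, i) divides p. x divides p, so lcm(x, lcm(j, i)) divides p. l divides p, so lcm(l, lcm(x, lcm(j, i))) divides p. From p > 0, lcm(l, lcm(x, lcm(j, i))) ≤ p.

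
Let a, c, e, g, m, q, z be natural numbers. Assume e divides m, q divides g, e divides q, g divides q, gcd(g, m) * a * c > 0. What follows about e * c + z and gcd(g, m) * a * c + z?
e * c + z ≤ gcd(g, m) * a * c + z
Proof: Since q divides g and g divides q, q = g. Since e divides q, e divides g. e divides m, so e divides gcd(g, m). Then e divides gcd(g, m) * a. Then e * c divides gcd(g, m) * a * c. Since gcd(g, m) * a * c > 0, e * c ≤ gcd(g, m) * a * c. Then e * c + z ≤ gcd(g, m) * a * c + z.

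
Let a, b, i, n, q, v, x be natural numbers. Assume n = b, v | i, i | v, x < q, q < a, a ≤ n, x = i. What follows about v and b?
v < b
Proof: i | v and v | i, hence i = v. Since x = i, x = v. x < q and q < a, thus x < a. x = v, so v < a. n = b and a ≤ n, hence a ≤ b. From v < a, v < b.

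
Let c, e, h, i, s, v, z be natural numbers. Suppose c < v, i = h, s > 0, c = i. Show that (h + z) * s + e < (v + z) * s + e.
From c = i and i = h, c = h. Since c < v, h < v. Then h + z < v + z. Since s > 0, (h + z) * s < (v + z) * s. Then (h + z) * s + e < (v + z) * s + e.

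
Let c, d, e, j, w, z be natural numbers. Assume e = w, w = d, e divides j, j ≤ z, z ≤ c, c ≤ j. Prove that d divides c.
e = w and w = d, so e = d. j ≤ z and z ≤ c, hence j ≤ c. Since c ≤ j, j = c. Since e divides j, e divides c. e = d, so d divides c.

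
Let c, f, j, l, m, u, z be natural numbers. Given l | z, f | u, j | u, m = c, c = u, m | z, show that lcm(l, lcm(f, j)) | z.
Because f | u and j | u, lcm(f, j) | u. From m = c and c = u, m = u. m | z, so u | z. From lcm(f, j) | u, lcm(f, j) | z. l | z, so lcm(l, lcm(f, j)) | z.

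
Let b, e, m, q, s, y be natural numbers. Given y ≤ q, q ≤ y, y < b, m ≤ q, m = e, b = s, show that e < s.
From m = e and m ≤ q, e ≤ q. Because y ≤ q and q ≤ y, y = q. Since y < b, q < b. b = s, so q < s. e ≤ q, so e < s.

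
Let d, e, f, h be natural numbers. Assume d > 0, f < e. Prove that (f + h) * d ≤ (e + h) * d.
f < e, therefore f + h < e + h. Since d > 0, by multiplying by a positive, (f + h) * d < (e + h) * d. Then (f + h) * d ≤ (e + h) * d.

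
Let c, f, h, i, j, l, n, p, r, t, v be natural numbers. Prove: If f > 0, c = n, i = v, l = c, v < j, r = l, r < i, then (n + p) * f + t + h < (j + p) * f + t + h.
Because r = l and l = c, r = c. Since c = n, r = n. i = v and r < i, so r < v. Since r = n, n < v. Because v < j, n < j. Then n + p < j + p. Using f > 0, by multiplying by a positive, (n + p) * f < (j + p) * f. Then (n + p) * f + t < (j + p) * f + t. Then (n + p) * f + t + h < (j + p) * f + t + h.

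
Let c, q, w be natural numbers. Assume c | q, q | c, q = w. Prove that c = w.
c | q and q | c, hence c = q. q = w, so c = w.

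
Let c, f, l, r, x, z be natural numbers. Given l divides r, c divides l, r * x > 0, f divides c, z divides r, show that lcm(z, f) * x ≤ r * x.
f divides c and c divides l, hence f divides l. Since l divides r, f divides r. Since z divides r, lcm(z, f) divides r. Then lcm(z, f) * x divides r * x. Since r * x > 0, lcm(z, f) * x ≤ r * x.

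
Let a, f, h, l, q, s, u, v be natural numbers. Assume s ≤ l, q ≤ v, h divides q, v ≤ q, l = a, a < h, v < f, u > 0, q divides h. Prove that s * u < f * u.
Since l = a and s ≤ l, s ≤ a. h divides q and q divides h, hence h = q. From q ≤ v and v ≤ q, q = v. From h = q, h = v. a < h, so a < v. v < f, so a < f. s ≤ a, so s < f. Since u > 0, by multiplying by a positive, s * u < f * u.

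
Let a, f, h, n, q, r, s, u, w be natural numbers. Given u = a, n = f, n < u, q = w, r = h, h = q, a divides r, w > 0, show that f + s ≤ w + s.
Because n = f and n < u, f < u. u = a, so f < a. r = h and h = q, hence r = q. Since a divides r, a divides q. Since q = w, a divides w. w > 0, so a ≤ w. f < a, so f < w. Then f + s < w + s. Then f + s ≤ w + s.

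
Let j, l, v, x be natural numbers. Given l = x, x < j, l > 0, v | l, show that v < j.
v | l and l > 0, so v ≤ l. l = x, so v ≤ x. Since x < j, v < j.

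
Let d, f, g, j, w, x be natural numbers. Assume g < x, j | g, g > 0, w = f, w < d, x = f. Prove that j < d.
From j | g and g > 0, j ≤ g. g < x, so j < x. Since x = f, j < f. w = f and w < d, so f < d. j < f, so j < d.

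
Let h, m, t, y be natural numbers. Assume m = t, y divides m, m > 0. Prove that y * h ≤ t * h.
From y divides m and m > 0, y ≤ m. m = t, so y ≤ t. By multiplying by a non-negative, y * h ≤ t * h.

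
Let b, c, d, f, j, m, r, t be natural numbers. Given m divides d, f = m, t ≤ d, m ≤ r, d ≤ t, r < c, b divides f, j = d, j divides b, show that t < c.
j divides b and b divides f, thus j divides f. j = d, so d divides f. Since f = m, d divides m. m divides d, so m = d. Because d ≤ t and t ≤ d, d = t. Because m = d, m = t. Since m ≤ r and r < c, m < c. m = t, so t < c.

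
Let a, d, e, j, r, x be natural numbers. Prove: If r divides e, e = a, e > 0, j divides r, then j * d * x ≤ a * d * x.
j divides r and r divides e, so j divides e. Since e > 0, j ≤ e. e = a, so j ≤ a. By multiplying by a non-negative, j * d ≤ a * d. By multiplying by a non-negative, j * d * x ≤ a * d * x.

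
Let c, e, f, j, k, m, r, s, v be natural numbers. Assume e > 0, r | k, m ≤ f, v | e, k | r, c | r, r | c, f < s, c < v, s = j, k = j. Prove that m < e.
s = j and f < s, thus f < j. Since m ≤ f, m < j. Because r | k and k | r, r = k. Since k = j, r = j. Because c | r and r | c, c = r. v | e and e > 0, therefore v ≤ e. c < v, so c < e. Since c = r, r < e. Since r = j, j < e. m < j, so m < e.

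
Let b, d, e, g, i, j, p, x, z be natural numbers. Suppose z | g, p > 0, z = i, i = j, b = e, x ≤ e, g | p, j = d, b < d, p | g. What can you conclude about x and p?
x < p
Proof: b = e and b < d, so e < d. From x ≤ e, x < d. i = j and j = d, hence i = d. From g | p and p | g, g = p. Because z = i and z | g, i | g. Since g = p, i | p. p > 0, so i ≤ p. Since i = d, d ≤ p. x < d, so x < p.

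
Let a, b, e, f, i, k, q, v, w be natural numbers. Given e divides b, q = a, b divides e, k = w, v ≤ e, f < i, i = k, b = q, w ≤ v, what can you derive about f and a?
f < a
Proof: Since b = q and q = a, b = a. From i = k and k = w, i = w. Since f < i, f < w. From w ≤ v, f < v. e divides b and b divides e, so e = b. Since v ≤ e, v ≤ b. f < v, so f < b. Since b = a, f < a.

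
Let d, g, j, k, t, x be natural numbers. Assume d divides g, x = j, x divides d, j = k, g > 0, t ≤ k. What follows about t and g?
t ≤ g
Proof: x = j and j = k, thus x = k. x divides d and d divides g, therefore x divides g. Since x = k, k divides g. g > 0, so k ≤ g. Because t ≤ k, t ≤ g.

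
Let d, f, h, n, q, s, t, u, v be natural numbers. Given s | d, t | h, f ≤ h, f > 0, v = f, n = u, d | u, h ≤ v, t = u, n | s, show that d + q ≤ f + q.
n = u and n | s, therefore u | s. s | d, so u | d. Since d | u, u = d. v = f and h ≤ v, so h ≤ f. Since f ≤ h, h = f. t = u and t | h, hence u | h. Since h = f, u | f. Since f > 0, u ≤ f. u = d, so d ≤ f. Then d + q ≤ f + q.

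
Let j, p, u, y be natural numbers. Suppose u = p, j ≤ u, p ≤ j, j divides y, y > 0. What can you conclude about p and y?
p ≤ y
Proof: u = p and j ≤ u, therefore j ≤ p. p ≤ j, so j = p. Since j divides y, p divides y. y > 0, so p ≤ y.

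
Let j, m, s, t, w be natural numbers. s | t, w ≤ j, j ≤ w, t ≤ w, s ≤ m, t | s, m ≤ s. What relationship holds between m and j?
m ≤ j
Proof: From t | s and s | t, t = s. s ≤ m and m ≤ s, thus s = m. Because t = s, t = m. Because w ≤ j and j ≤ w, w = j. Since t ≤ w, t ≤ j. t = m, so m ≤ j.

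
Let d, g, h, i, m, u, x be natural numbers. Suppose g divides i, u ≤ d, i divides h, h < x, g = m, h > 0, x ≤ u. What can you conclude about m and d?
m < d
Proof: g = m and g divides i, so m divides i. i divides h, so m divides h. Since h > 0, m ≤ h. Because x ≤ u and u ≤ d, x ≤ d. Since h < x, h < d. m ≤ h, so m < d.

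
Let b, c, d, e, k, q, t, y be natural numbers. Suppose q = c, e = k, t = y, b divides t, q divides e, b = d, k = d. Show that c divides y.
e = k and k = d, hence e = d. q = c and q divides e, thus c divides e. Since e = d, c divides d. Since t = y and b divides t, b divides y. Since b = d, d divides y. c divides d, so c divides y.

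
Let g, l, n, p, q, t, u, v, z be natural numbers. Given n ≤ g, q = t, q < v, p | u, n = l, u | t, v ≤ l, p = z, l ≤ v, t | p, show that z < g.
p | u and u | t, hence p | t. Since t | p, t = p. p = z, so t = z. q = t and q < v, thus t < v. Since t = z, z < v. Since l ≤ v and v ≤ l, l = v. Since n = l, n = v. Since n ≤ g, v ≤ g. Since z < v, z < g.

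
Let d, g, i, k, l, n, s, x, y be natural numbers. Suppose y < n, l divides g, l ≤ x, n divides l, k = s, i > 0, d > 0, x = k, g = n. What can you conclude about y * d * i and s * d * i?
y * d * i < s * d * i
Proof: Since g = n and l divides g, l divides n. Since n divides l, l = n. x = k and l ≤ x, so l ≤ k. l = n, so n ≤ k. Since y < n, y < k. k = s, so y < s. From d > 0, by multiplying by a positive, y * d < s * d. Combined with i > 0, by multiplying by a positive, y * d * i < s * d * i.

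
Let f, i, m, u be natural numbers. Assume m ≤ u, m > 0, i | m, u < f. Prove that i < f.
i | m and m > 0, so i ≤ m. m ≤ u and u < f, thus m < f. Because i ≤ m, i < f.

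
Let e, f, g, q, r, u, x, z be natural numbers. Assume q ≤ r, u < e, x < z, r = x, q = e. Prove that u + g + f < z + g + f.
Because r = x and q ≤ r, q ≤ x. x < z, so q < z. Since q = e, e < z. u < e, so u < z. Then u + g < z + g. Then u + g + f < z + g + f.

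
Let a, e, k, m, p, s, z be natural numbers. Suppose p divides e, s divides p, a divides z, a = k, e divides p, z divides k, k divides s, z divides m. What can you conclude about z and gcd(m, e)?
z divides gcd(m, e)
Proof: a = k and a divides z, thus k divides z. z divides k, so k = z. Since k divides s, z divides s. From p divides e and e divides p, p = e. Since s divides p, s divides e. z divides s, so z divides e. z divides m, so z divides gcd(m, e).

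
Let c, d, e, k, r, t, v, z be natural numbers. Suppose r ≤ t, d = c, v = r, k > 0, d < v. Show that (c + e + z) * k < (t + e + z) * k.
d = c and d < v, thus c < v. v = r, so c < r. Since r ≤ t, c < t. Then c + e < t + e. Then c + e + z < t + e + z. k > 0, so (c + e + z) * k < (t + e + z) * k.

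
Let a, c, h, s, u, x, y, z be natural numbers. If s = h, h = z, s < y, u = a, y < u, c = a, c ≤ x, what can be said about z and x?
z < x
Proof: Because s = h and h = z, s = z. From u = a and y < u, y < a. Because s < y, s < a. c = a and c ≤ x, therefore a ≤ x. Because s < a, s < x. Because s = z, z < x.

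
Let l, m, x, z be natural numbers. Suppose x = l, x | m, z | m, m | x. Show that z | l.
From m | x and x | m, m = x. Because x = l, m = l. Since z | m, z | l.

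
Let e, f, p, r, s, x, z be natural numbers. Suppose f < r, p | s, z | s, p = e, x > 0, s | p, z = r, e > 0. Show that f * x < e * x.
Since s | p and p | s, s = p. p = e, so s = e. z = r and z | s, thus r | s. Since s = e, r | e. e > 0, so r ≤ e. Since f < r, f < e. Since x > 0, f * x < e * x.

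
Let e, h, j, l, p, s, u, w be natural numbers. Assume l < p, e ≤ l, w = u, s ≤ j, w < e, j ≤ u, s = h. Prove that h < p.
s = h and s ≤ j, thus h ≤ j. w = u and w < e, thus u < e. e ≤ l, so u < l. Since l < p, u < p. Because j ≤ u, j < p. h ≤ j, so h < p.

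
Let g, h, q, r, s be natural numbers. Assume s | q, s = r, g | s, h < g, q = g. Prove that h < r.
q = g and s | q, thus s | g. g | s, so g = s. Since s = r, g = r. h < g, so h < r.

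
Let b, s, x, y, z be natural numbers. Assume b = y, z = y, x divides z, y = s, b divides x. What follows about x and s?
x = s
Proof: z = y and x divides z, thus x divides y. b = y and b divides x, hence y divides x. x divides y, so x = y. y = s, so x = s.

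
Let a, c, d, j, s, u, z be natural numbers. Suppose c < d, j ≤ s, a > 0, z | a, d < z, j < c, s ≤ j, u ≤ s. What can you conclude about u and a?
u < a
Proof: s ≤ j and j ≤ s, therefore s = j. u ≤ s, so u ≤ j. j < c and c < d, therefore j < d. z | a and a > 0, so z ≤ a. Since d < z, d < a. From j < d, j < a. Since u ≤ j, u < a.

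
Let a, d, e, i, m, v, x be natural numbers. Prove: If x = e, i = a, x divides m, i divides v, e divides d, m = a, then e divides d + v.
x = e and x divides m, so e divides m. Since m = a, e divides a. i = a and i divides v, hence a divides v. Since e divides a, e divides v. Because e divides d, e divides d + v.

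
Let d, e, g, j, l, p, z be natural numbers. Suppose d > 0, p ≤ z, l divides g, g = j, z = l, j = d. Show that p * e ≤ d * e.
z = l and p ≤ z, therefore p ≤ l. g = j and j = d, hence g = d. l divides g, so l divides d. d > 0, so l ≤ d. p ≤ l, so p ≤ d. By multiplying by a non-negative, p * e ≤ d * e.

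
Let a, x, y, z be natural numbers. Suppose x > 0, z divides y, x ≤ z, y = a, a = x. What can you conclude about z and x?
z = x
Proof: y = a and z divides y, therefore z divides a. Since a = x, z divides x. Since x > 0, z ≤ x. Since x ≤ z, z = x.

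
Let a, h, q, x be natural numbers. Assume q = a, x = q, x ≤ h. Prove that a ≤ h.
From x = q and x ≤ h, q ≤ h. q = a, so a ≤ h.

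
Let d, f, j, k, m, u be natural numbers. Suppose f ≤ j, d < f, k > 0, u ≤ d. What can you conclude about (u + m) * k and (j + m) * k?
(u + m) * k < (j + m) * k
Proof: u ≤ d and d < f, hence u < f. Since f ≤ j, u < j. Then u + m < j + m. k > 0, so (u + m) * k < (j + m) * k.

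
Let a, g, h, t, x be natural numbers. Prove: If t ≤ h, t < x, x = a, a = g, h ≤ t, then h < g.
t ≤ h and h ≤ t, so t = h. x = a and a = g, hence x = g. t < x, so t < g. Since t = h, h < g.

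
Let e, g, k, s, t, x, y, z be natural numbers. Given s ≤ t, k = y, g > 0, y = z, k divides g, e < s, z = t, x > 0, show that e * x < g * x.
e < s and s ≤ t, hence e < t. Because k = y and k divides g, y divides g. From y = z, z divides g. Because g > 0, z ≤ g. Since z = t, t ≤ g. e < t, so e < g. Since x > 0, by multiplying by a positive, e * x < g * x.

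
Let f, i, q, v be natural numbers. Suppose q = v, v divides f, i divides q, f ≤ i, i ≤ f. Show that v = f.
i ≤ f and f ≤ i, so i = f. i divides q, so f divides q. Since q = v, f divides v. v divides f, so f = v. Then v = f.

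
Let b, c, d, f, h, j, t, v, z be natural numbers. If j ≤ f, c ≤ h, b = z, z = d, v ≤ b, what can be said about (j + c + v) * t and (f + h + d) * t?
(j + c + v) * t ≤ (f + h + d) * t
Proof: Since j ≤ f and c ≤ h, j + c ≤ f + h. Since b = z and z = d, b = d. v ≤ b, so v ≤ d. Since j + c ≤ f + h, j + c + v ≤ f + h + d. By multiplying by a non-negative, (j + c + v) * t ≤ (f + h + d) * t.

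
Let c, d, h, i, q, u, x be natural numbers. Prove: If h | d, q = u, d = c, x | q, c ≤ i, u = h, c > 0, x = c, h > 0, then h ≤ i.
q = u and u = h, therefore q = h. Since x | q, x | h. Since x = c, c | h. h > 0, so c ≤ h. d = c and h | d, so h | c. Since c > 0, h ≤ c. c ≤ h, so c = h. c ≤ i, so h ≤ i.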